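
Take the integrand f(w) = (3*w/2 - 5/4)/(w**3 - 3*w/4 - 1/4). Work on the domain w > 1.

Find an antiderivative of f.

An antiderivative is F(w) = -(-2*w*log(w - 1) + 2*w*log(w + 1/2) - log(w - 1) + log(w + 1/2) + 24)/(9*(2*w + 1)).

The denominator factors as (w - 1)*(2*w + 1)**2; partial fractions split f into directly integrable pieces: -2/(9*(2*w + 1)) + 16/(3*(2*w + 1)**2) + 1/(9*(w - 1)).
Check: d/dw[-(-2*w*log(w - 1) + 2*w*log(w + 1/2) - log(w - 1) + log(w + 1/2) + 24)/(9*(2*w + 1))] = (6*w - 5)/(4*w**3 - 3*w - 1), which equals f(w).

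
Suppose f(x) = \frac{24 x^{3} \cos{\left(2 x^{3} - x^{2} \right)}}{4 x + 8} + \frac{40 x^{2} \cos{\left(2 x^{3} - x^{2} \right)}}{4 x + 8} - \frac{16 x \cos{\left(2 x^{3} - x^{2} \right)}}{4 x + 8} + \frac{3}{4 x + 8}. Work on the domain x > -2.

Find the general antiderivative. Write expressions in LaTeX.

The integrand splits into summands that can be handled one at a time.
Check: d/dx[\frac{3 \log{\left(\frac{x}{2} + 1 \right)}}{4} + \sin{\left(2 x^{3} - x^{2} \right)}] = \frac{24 x^{3} \cos{\left(2 x^{3} - x^{2} \right)} + 40 x^{2} \cos{\left(2 x^{3} - x^{2} \right)} - 16 x \cos{\left(2 x^{3} - x^{2} \right)} + 3}{4 x + 8}, which equals f(x).

F(x) = \frac{3 \log{\left(\frac{x}{2} + 1 \right)}}{4} + \sin{\left(2 x^{3} - x^{2} \right)} + C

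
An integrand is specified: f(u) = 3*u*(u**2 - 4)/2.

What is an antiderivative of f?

An antiderivative is F(u) = 3*(u**2 - 4)**2/8.

f matches the chain-rule pattern g'(h)*h' with inner function h(u) = u**2/2 - 2; substituting w = h(u) collapses the integral.
Check: d/du[3*(u**2 - 4)**2/8] = 3*u**3/2 - 6*u, which equals f(u).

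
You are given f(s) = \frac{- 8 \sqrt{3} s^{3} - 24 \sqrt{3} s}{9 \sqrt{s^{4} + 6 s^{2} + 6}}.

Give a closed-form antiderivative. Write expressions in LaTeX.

An antiderivative is F(s) = - \frac{4 \sqrt{3} \sqrt{s^{4} + 6 s^{2} + 6}}{9}.

The substitution u = \frac{s^{4}}{3} + 2 s^{2} + 2 works: f is exactly (dF/du)*(du/ds) for that inner function.
Check: d/ds[- \frac{4 \sqrt{3} \sqrt{s^{4} + 6 s^{2} + 6}}{9}] = \frac{- 8 \sqrt{3} s^{3} - 24 \sqrt{3} s}{9 \sqrt{s^{4} + 6 s^{2} + 6}} = f(s).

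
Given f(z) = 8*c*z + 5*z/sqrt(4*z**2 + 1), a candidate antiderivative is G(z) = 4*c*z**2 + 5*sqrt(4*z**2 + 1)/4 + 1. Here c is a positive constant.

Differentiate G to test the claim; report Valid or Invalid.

d/dz[G] = (8*c*z*sqrt(4*z**2 + 1) + 5*z)/sqrt(4*z**2 + 1)
This equals f(z) exactly, so the claim holds.

Valid - the claim checks out under differentiation.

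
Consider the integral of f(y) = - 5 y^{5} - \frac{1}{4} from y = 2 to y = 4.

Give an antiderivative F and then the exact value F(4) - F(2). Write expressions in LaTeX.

Antiderivative: F(y) = - \frac{5 y^{6}}{6} - \frac{y}{4}; value = - \frac{6721}{2}

Whatever form F(y) takes, F'(y) = f(y) is non-negotiable.
F(y) = - \frac{5 y^{6}}{6} - \frac{y}{4} is an antiderivative of f.
Check: d/dy[- \frac{5 y^{6}}{6} - \frac{y}{4}] = - 5 y^{5} - \frac{1}{4} = f(y).
F(4) = - \frac{10243}{3}; F(2) = - \frac{323}{6}.
Integral = F(4) - F(2) = - \frac{6721}{2}.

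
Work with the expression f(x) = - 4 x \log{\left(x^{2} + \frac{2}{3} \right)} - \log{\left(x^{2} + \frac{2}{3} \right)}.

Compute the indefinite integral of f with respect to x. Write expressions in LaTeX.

F(x) = - 2 x^{2} \log{\left(x^{2} + \frac{2}{3} \right)} + 2 x^{2} - x \log{\left(x^{2} + \frac{2}{3} \right)} + 2 x - \frac{4 \log{\left(x^{2} + \frac{2}{3} \right)}}{3} - \frac{2 \sqrt{6} \operatorname{atan}{\left(\frac{\sqrt{6} x}{2} \right)}}{3} + C

Integrate term by term and add the pieces.
Check: d/dx[- 2 x^{2} \log{\left(x^{2} + \frac{2}{3} \right)} + 2 x^{2} - x \log{\left(x^{2} + \frac{2}{3} \right)} + 2 x - \frac{4 \log{\left(x^{2} + \frac{2}{3} \right)}}{3} - \frac{2 \sqrt{6} \operatorname{atan}{\left(\frac{\sqrt{6} x}{2} \right)}}{3}] = - 4 x \log{\left(x^{2} + \frac{2}{3} \right)} - \log{\left(x^{2} + \frac{2}{3} \right)} = f(x).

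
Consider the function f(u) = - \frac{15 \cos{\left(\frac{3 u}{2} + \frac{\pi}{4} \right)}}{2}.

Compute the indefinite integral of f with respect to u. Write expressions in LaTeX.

F(u) = - 5 \sin{\left(\frac{3 u}{2} + \frac{\pi}{4} \right)} + C

Check any antiderivative F(u) by computing F'(u) and comparing it with f(u).
Check: d/du[- 5 \sin{\left(\frac{3 u}{2} + \frac{\pi}{4} \right)}] = - \frac{15 \cos{\left(\frac{3 u}{2} + \frac{\pi}{4} \right)}}{2} = f(u).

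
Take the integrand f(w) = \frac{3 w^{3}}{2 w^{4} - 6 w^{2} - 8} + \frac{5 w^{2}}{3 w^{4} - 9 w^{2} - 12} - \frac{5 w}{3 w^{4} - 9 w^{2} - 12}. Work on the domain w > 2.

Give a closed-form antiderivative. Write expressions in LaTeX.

An antiderivative is F(w) = \frac{46 \log{\left(w - 2 \right)} + 6 \log{\left(w + 2 \right)} + 19 \log{\left(w^{2} + 1 \right)} + 20 \operatorname{atan}{\left(w \right)}}{60}.

Factor the denominator (6 \left(w - 2\right) \left(w + 2\right) \left(w^{2} + 1\right)) and decompose: f = \frac{19 w + 10}{30 \left(w^{2} + 1\right)} + \frac{1}{10 \left(w + 2\right)} + \frac{23}{30 \left(w - 2\right)}; each piece integrates to a log, atan, or power term.
Check: d/dw[\frac{46 \log{\left(w - 2 \right)} + 6 \log{\left(w + 2 \right)} + 19 \log{\left(w^{2} + 1 \right)} + 20 \operatorname{atan}{\left(w \right)}}{60}] = \frac{9 w^{3} + 10 w^{2} - 10 w}{6 w^{4} - 18 w^{2} - 24}, which equals f(w).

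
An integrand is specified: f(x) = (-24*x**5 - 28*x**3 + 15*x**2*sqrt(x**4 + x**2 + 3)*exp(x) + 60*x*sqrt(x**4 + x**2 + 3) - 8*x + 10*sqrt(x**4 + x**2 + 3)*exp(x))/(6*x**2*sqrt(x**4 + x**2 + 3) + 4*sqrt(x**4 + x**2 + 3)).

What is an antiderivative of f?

An antiderivative is F(x) = -2*sqrt(x**4 + x**2 + 3) + 5*exp(x)/2 + 5*log(3*x**2 + 2).

Any candidate F(x) must reproduce f(x) exactly when differentiated.
Check: d/dx[-2*sqrt(x**4 + x**2 + 3) + 5*exp(x)/2 + 5*log(3*x**2 + 2)] = (-24*x**5 - 28*x**3 + 15*x**2*sqrt(x**4 + x**2 + 3)*exp(x) + 60*x*sqrt(x**4 + x**2 + 3) - 8*x + 10*sqrt(x**4 + x**2 + 3)*exp(x))/(6*x**2*sqrt(x**4 + x**2 + 3) + 4*sqrt(x**4 + x**2 + 3)) = f(x).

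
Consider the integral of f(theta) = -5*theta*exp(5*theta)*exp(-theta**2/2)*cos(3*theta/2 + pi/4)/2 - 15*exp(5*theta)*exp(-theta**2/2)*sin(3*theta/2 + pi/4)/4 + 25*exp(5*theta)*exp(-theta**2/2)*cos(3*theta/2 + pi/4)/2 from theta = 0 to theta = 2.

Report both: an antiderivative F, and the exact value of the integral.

Recognize the product-rule pattern: f = u'v + uv' with u = 5*cos(3*theta/2 + pi/4)/2, v = exp(-theta**2/2 + 5*theta), so integration by parts undoes it.
F(theta) = 5*exp(-theta**2/2 + 5*theta)*cos(3*theta/2 + pi/4)/2 is an antiderivative of f.
Check: d/dtheta[5*exp(-theta**2/2 + 5*theta)*cos(3*theta/2 + pi/4)/2] = -5*theta*exp(5*theta)*exp(-theta**2/2)*cos(3*theta/2 + pi/4)/2 - 15*exp(5*theta)*exp(-theta**2/2)*sin(3*theta/2 + pi/4)/4 + 25*exp(5*theta)*exp(-theta**2/2)*cos(3*theta/2 + pi/4)/2 = f(theta).
F(2) = 5*exp(8)*cos(pi/4 + 3)/2; F(0) = 5*sqrt(2)/4.
Integral = F(2) - F(0) = 5*exp(8)*cos(pi/4 + 3)/2 - 5*sqrt(2)/4.

Antiderivative: F(theta) = 5*exp(-theta**2/2 + 5*theta)*cos(3*theta/2 + pi/4)/2; value = 5*exp(8)*cos(pi/4 + 3)/2 - 5*sqrt(2)/4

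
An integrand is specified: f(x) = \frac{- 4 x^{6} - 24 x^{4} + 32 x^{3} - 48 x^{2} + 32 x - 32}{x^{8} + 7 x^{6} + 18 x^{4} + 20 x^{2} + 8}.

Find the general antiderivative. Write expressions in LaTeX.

Recover f(x) by differentiating a candidate F(x); any mismatch rules it out.
Check: d/dx[- 4 \operatorname{atan}{\left(x \right)} - \frac{4}{\frac{x^{4}}{2} + 2 x^{2} + 2}] = \frac{- 4 x^{6} - 24 x^{4} + 32 x^{3} - 48 x^{2} + 32 x - 32}{x^{8} + 7 x^{6} + 18 x^{4} + 20 x^{2} + 8} = f(x).

F(x) = - 4 \operatorname{atan}{\left(x \right)} - \frac{4}{\frac{x^{4}}{2} + 2 x^{2} + 2} + C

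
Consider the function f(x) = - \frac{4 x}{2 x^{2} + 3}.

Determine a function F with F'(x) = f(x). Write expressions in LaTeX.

An antiderivative is F(x) = - \log{\left(x^{2} + \frac{3}{2} \right)}.

f matches the chain-rule pattern g'(h)*h' with inner function h(x) = x^{2} + \frac{3}{2}; substituting u = h(x) collapses the integral.
Check: d/dx[- \log{\left(x^{2} + \frac{3}{2} \right)}] = - \frac{4 x}{2 x^{2} + 3} = f(x).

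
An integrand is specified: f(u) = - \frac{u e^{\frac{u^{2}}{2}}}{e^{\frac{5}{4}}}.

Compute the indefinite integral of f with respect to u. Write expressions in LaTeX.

f matches the chain-rule pattern g'(h)*h' with inner function h(u) = \frac{u^{2}}{2} - \frac{5}{4}; substituting w = h(u) collapses the integral.
Check: d/du[- \frac{e^{\frac{u^{2}}{2}}}{e^{\frac{5}{4}}}] = - \frac{u e^{\frac{u^{2}}{2}}}{e^{\frac{5}{4}}} = f(u).

F(u) = - \frac{e^{\frac{u^{2}}{2}}}{e^{\frac{5}{4}}} + C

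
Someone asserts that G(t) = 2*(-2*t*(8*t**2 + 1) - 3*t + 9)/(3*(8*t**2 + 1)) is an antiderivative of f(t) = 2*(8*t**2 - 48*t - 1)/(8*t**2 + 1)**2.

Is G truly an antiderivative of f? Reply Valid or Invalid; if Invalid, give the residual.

Invalid: d/dt[G] - f = -4/3, which is not 0.

d/dt[G] = (-256*t**4 - 16*t**2 - 288*t - 10)/(192*t**4 + 48*t**2 + 3)
d/dt[G] - f(t) = -4/3 != 0.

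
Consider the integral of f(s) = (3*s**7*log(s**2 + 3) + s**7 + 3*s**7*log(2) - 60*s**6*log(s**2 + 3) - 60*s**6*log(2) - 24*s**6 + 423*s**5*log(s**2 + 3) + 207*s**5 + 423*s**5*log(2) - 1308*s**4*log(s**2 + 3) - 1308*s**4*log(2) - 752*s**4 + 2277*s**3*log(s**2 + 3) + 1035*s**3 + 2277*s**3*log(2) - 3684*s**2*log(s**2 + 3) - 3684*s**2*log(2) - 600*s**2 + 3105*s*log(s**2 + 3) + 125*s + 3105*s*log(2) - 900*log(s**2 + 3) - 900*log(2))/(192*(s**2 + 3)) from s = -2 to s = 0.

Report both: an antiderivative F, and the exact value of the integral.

Antiderivative: F(s) = (s**2 - 8*s + 5)**3*log(2*s**2 + 6)/384; value = -15625*log(14)/384 + 125*log(6)/384

f has the shape u'v + uv' for u = (s**2/4 - 2*s + 5/4)**3/6 and v = log(2*s**2 + 6) — it is the derivative of the product u*v.
F(s) = (s**2 - 8*s + 5)**3*log(2*s**2 + 6)/384 is an antiderivative of f.
Check: d/ds[(s**2 - 8*s + 5)**3*log(2*s**2 + 6)/384] = (3*s**7*log(s**2 + 3) + s**7 + 3*s**7*log(2) - 60*s**6*log(s**2 + 3) - 60*s**6*log(2) - 24*s**6 + 423*s**5*log(s**2 + 3) + 207*s**5 + 423*s**5*log(2) - 1308*s**4*log(s**2 + 3) - 1308*s**4*log(2) - 752*s**4 + 2277*s**3*log(s**2 + 3) + 1035*s**3 + 2277*s**3*log(2) - 3684*s**2*log(s**2 + 3) - 3684*s**2*log(2) - 600*s**2 + 3105*s*log(s**2 + 3) + 125*s + 3105*s*log(2) - 900*log(s**2 + 3) - 900*log(2))/(192*s**2 + 576), which equals f(s).
F(0) = 125*log(6)/384; F(-2) = 15625*log(14)/384.
Integral = F(0) - F(-2) = -15625*log(14)/384 + 125*log(6)/384.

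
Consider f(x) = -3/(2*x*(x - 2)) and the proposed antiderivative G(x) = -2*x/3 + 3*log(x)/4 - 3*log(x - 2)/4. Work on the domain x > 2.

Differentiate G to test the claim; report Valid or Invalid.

Invalid: d/dx[G] - f = -2/3, which is not 0.

d/dx[G] = (-4*x**2 + 8*x - 9)/(6*x**2 - 12*x)
d/dx[G] - f(x) = -2/3 != 0.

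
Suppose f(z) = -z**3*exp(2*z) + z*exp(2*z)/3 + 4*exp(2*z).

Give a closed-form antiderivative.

Recognize the product-rule pattern: f = u'v + uv' with u = -z**3/2 + 3*z**2/4 - 7*z/12 + 55/24, v = exp(2*z), so integration by parts undoes it.
Check: d/dz[-z**3*exp(2*z)/2 + 3*z**2*exp(2*z)/4 - 7*z*exp(2*z)/12 + 55*exp(2*z)/24] = -z**3*exp(2*z) + z*exp(2*z)/3 + 4*exp(2*z) = f(z).

An antiderivative is F(z) = -z**3*exp(2*z)/2 + 3*z**2*exp(2*z)/4 - 7*z*exp(2*z)/12 + 55*exp(2*z)/24.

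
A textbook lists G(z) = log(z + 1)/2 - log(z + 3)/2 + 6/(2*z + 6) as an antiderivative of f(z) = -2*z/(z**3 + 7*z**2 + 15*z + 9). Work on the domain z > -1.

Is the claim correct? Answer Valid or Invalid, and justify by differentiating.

d/dz[G] = -2*z/(z**3 + 7*z**2 + 15*z + 9)
This equals f(z) exactly, so the claim holds.

Valid - the claim checks out under differentiation.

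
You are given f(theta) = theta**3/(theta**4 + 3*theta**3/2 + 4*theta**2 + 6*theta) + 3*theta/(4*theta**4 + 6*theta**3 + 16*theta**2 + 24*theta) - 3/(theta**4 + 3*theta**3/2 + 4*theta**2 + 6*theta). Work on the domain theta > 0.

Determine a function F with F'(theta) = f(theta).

Factor the denominator (2*theta*(2*theta + 3)*(theta**2 + 4)) and decompose: f = (7*theta - 3)/(10*(theta**2 + 4)) + 8/(5*(2*theta + 3)) - 1/(2*theta); each piece integrates to a log, atan, or power term.
Check: d/dtheta[-(10*log(theta) - 16*log(theta + 3/2) - 7*log(theta**2 + 4) + 3*atan(theta/2))/20] = (4*theta**3 + 3*theta - 12)/(4*theta**4 + 6*theta**3 + 16*theta**2 + 24*theta), which equals f(theta).

An antiderivative is F(theta) = -(10*log(theta) - 16*log(theta + 3/2) - 7*log(theta**2 + 4) + 3*atan(theta/2))/20.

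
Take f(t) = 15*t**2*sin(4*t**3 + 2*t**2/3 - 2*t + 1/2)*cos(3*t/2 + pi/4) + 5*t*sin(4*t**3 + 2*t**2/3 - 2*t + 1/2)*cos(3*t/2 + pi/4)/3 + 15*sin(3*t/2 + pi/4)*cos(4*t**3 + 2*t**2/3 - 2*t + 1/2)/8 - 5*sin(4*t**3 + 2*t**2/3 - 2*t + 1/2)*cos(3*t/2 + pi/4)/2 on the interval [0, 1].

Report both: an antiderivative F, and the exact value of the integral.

Antiderivative: F(t) = -5*cos(3*t/2 + pi/4)*cos(4*t**3 + 2*t**2/3 - 2*t + 1/2)/4; value = -5*cos(19/6)*cos(pi/4 + 3/2)/4 + 5*sqrt(2)*cos(1/2)/8

f has the shape u'v + uv' for u = -5*cos(3*t/2 + pi/4)/4 and v = cos(4*t**3 + 2*t**2/3 - 2*t + 1/2) — it is the derivative of the product u*v.
F(t) = -5*cos(3*t/2 + pi/4)*cos(4*t**3 + 2*t**2/3 - 2*t + 1/2)/4 is an antiderivative of f.
Check: d/dt[-5*cos(3*t/2 + pi/4)*cos(4*t**3 + 2*t**2/3 - 2*t + 1/2)/4] = 15*t**2*sin(4*t**3 + 2*t**2/3 - 2*t + 1/2)*cos(3*t/2 + pi/4) + 5*t*sin(4*t**3 + 2*t**2/3 - 2*t + 1/2)*cos(3*t/2 + pi/4)/3 + 15*sin(3*t/2 + pi/4)*cos(4*t**3 + 2*t**2/3 - 2*t + 1/2)/8 - 5*sin(4*t**3 + 2*t**2/3 - 2*t + 1/2)*cos(3*t/2 + pi/4)/2 = f(t).
F(1) = -5*cos(19/6)*cos(pi/4 + 3/2)/4; F(0) = -5*sqrt(2)*cos(1/2)/8.
Integral = F(1) - F(0) = -5*cos(19/6)*cos(pi/4 + 3/2)/4 + 5*sqrt(2)*cos(1/2)/8.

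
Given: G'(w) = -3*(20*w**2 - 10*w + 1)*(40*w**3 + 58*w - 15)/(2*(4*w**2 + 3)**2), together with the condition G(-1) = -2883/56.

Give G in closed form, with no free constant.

Recognize the product-rule pattern: G'(w) = u'v + uv' with u = -3/(2*w**2 + 3/2), v = (5*w**2 - 5*w/2 + 1/4)**2, so integration by parts undoes it.
A general antiderivative is -3*(5*w**2 - 5*w/2 + 1/4)**2/(2*w**2 + 3/2) + C.
The condition gives C = -2883/56 - (-2883/56) = 0.
So G(w) = -3*(20*w**2 - 10*w + 1)**2/(8*(4*w**2 + 3)).
Check: d/dw[-3*(20*w**2 - 10*w + 1)**2/(8*(4*w**2 + 3))] = (-2400*w**5 + 1200*w**4 - 3600*w**3 + 2640*w**2 - 624*w + 45)/(32*w**4 + 48*w**2 + 18), which equals G'(w).

G(w) = -3*(20*w**2 - 10*w + 1)**2/(8*(4*w**2 + 3))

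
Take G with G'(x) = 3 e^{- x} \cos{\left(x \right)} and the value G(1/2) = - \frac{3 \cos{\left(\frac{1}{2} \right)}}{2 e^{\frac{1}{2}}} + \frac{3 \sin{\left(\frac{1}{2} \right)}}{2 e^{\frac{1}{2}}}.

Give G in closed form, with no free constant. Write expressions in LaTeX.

Check a candidate G(x) by differentiating: d/dx[G] must match the given G'(x).
A general antiderivative is \frac{3 e^{- x} \sin{\left(x \right)}}{2} - \frac{3 e^{- x} \cos{\left(x \right)}}{2} + C.
The condition gives C = - \frac{3 \cos{\left(\frac{1}{2} \right)}}{2 e^{\frac{1}{2}}} + \frac{3 \sin{\left(\frac{1}{2} \right)}}{2 e^{\frac{1}{2}}} - (- \frac{3 \cos{\left(\frac{1}{2} \right)}}{2 e^{\frac{1}{2}}} + \frac{3 \sin{\left(\frac{1}{2} \right)}}{2 e^{\frac{1}{2}}}) = 0.
So G(x) = - \frac{3 \left(- \sin{\left(x \right)} + \cos{\left(x \right)}\right) e^{- x}}{2}.
Check: d/dx[- \frac{3 \left(- \sin{\left(x \right)} + \cos{\left(x \right)}\right) e^{- x}}{2}] = 3 e^{- x} \cos{\left(x \right)} = G'(x).

G(x) = - \frac{3 \left(- \sin{\left(x \right)} + \cos{\left(x \right)}\right) e^{- x}}{2}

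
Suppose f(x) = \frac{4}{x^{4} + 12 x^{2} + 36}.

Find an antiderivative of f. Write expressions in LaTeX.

An antiderivative is F(x) = \frac{4 x}{12 x^{2} + 72} + \frac{\sqrt{6} \operatorname{atan}{\left(\frac{\sqrt{6} x}{6} \right)}}{18}.

Whatever form F(x) takes, F'(x) = f(x) is non-negotiable.
Check: d/dx[\frac{4 x}{12 x^{2} + 72} + \frac{\sqrt{6} \operatorname{atan}{\left(\frac{\sqrt{6} x}{6} \right)}}{18}] = \frac{4}{x^{4} + 12 x^{2} + 36} = f(x).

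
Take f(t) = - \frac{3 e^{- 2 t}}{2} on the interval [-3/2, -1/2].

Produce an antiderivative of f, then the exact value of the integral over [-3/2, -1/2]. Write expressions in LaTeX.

Differentiate the proposed F(t) back; it has to land on f(t) exactly.
F(t) = \frac{3 e^{- 2 t}}{4} is an antiderivative of f.
Check: d/dt[\frac{3 e^{- 2 t}}{4}] = - \frac{3 e^{- 2 t}}{2} = f(t).
F(-1/2) = \frac{3 e}{4}; F(-3/2) = \frac{3 e^{3}}{4}.
Integral = F(-1/2) - F(-3/2) = - \frac{3 e^{3}}{4} + \frac{3 e}{4}.

Antiderivative: F(t) = \frac{3 e^{- 2 t}}{4}; value = - \frac{3 e^{3}}{4} + \frac{3 e}{4}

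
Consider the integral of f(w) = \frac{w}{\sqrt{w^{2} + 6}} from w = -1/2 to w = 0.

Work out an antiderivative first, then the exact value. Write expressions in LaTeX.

f matches the chain-rule pattern g'(h)*h' with inner function h(w) = w^{2} + 6; substituting u = h(w) collapses the integral.
F(w) = \sqrt{w^{2} + 6} is an antiderivative of f.
Check: d/dw[\sqrt{w^{2} + 6}] = \frac{w}{\sqrt{w^{2} + 6}} = f(w).
F(0) = \sqrt{6}; F(-1/2) = \frac{5}{2}.
Integral = F(0) - F(-1/2) = - \frac{5}{2} + \sqrt{6}.

Antiderivative: F(w) = \sqrt{w^{2} + 6}; value = - \frac{5}{2} + \sqrt{6}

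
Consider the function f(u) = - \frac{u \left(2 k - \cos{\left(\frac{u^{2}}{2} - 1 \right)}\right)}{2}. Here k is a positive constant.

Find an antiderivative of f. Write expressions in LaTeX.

An antiderivative is F(u) = - \frac{k u^{2}}{2} + \frac{\sin{\left(\frac{u^{2}}{2} - 1 \right)}}{2}.

Check any antiderivative F(u) by computing F'(u) and comparing it with f(u).
Check: d/du[- \frac{k u^{2}}{2} + \frac{\sin{\left(\frac{u^{2}}{2} - 1 \right)}}{2}] = - k u + \frac{u \cos{\left(\frac{u^{2}}{2} - 1 \right)}}{2}, which equals f(u).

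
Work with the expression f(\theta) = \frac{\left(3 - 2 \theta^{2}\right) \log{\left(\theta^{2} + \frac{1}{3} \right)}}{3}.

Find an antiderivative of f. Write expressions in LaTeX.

An antiderivative is F(\theta) = \frac{12 \theta^{3} + 9 \theta \left(9 - 2 \theta^{2}\right) \log{\left(\theta^{2} + \frac{1}{3} \right)} - 174 \theta + 58 \sqrt{3} \operatorname{atan}{\left(\sqrt{3} \theta \right)}}{81}.

A first test for any F(\theta): its \theta-derivative must equal f(\theta) identically.
Check: d/d\theta[\frac{12 \theta^{3} + 9 \theta \left(9 - 2 \theta^{2}\right) \log{\left(\theta^{2} + \frac{1}{3} \right)} - 174 \theta + 58 \sqrt{3} \operatorname{atan}{\left(\sqrt{3} \theta \right)}}{81}] = - \frac{2 \theta^{2} \log{\left(\theta^{2} + \frac{1}{3} \right)}}{3} + \log{\left(\theta^{2} + \frac{1}{3} \right)}, which equals f(\theta).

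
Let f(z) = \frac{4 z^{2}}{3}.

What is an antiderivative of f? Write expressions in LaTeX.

An antiderivative is F(z) = \frac{4 z^{3}}{9}.

Check any antiderivative F(z) by computing F'(z) and comparing it with f(z).
Check: d/dz[\frac{4 z^{3}}{9}] = \frac{4 z^{2}}{3} = f(z).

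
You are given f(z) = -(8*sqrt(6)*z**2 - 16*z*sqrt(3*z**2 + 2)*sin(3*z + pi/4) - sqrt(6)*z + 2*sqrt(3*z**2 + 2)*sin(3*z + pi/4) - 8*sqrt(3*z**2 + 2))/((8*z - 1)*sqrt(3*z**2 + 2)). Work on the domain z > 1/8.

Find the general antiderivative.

F(z) = -(sqrt(6)*sqrt(3*z**2 + 2) - 3*log(4*z - 1/2) + 2*cos(3*z + pi/4))/3 + C

Check any antiderivative F(z) by computing F'(z) and comparing it with f(z).
Check: d/dz[-(sqrt(6)*sqrt(3*z**2 + 2) - 3*log(4*z - 1/2) + 2*cos(3*z + pi/4))/3] = (-8*sqrt(6)*z**2 + 16*z*sqrt(3*z**2 + 2)*sin(3*z + pi/4) + sqrt(6)*z - 2*sqrt(3*z**2 + 2)*sin(3*z + pi/4) + 8*sqrt(3*z**2 + 2))/(8*z*sqrt(3*z**2 + 2) - sqrt(3*z**2 + 2)), which equals f(z).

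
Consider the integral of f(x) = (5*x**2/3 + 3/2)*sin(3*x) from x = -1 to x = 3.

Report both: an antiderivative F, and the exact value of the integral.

Check any antiderivative F(x) by computing F'(x) and comparing it with f(x).
F(x) = (-90*x**2*cos(3*x) + 60*x*sin(3*x) - 61*cos(3*x))/162 is an antiderivative of f.
Check: d/dx[(-90*x**2*cos(3*x) + 60*x*sin(3*x) - 61*cos(3*x))/162] = 5*x**2*sin(3*x)/3 + 3*sin(3*x)/2, which equals f(x).
F(3) = 10*sin(9)/9 - 871*cos(9)/162; F(-1) = 10*sin(3)/27 - 151*cos(3)/162.
Integral = F(3) - F(-1) = 151*cos(3)/162 - 10*sin(3)/27 + 10*sin(9)/9 - 871*cos(9)/162.

Antiderivative: F(x) = (-90*x**2*cos(3*x) + 60*x*sin(3*x) - 61*cos(3*x))/162; value = 151*cos(3)/162 - 10*sin(3)/27 + 10*sin(9)/9 - 871*cos(9)/162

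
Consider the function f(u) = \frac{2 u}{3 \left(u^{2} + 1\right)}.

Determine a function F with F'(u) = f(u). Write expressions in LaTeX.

The substitution w = u^{2} + 1 works: f is exactly (dF/dw)*(dw/du) for that inner function.
Check: d/du[\frac{\log{\left(u^{2} + 1 \right)}}{3}] = \frac{2 u}{3 u^{2} + 3}, which equals f(u).

An antiderivative is F(u) = \frac{\log{\left(u^{2} + 1 \right)}}{3}.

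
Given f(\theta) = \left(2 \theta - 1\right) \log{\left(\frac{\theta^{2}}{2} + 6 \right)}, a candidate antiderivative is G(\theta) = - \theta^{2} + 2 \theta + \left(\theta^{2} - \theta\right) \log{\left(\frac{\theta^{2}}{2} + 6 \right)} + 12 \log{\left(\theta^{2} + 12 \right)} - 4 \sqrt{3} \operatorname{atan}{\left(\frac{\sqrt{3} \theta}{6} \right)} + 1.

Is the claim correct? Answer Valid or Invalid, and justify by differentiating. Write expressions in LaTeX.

d/d\theta[G] = 2 \theta \log{\left(\frac{\theta^{2}}{2} + 6 \right)} - \log{\left(\frac{\theta^{2}}{2} + 6 \right)}
This equals f(\theta) exactly, so the claim holds.

Valid - differentiating G returns exactly f.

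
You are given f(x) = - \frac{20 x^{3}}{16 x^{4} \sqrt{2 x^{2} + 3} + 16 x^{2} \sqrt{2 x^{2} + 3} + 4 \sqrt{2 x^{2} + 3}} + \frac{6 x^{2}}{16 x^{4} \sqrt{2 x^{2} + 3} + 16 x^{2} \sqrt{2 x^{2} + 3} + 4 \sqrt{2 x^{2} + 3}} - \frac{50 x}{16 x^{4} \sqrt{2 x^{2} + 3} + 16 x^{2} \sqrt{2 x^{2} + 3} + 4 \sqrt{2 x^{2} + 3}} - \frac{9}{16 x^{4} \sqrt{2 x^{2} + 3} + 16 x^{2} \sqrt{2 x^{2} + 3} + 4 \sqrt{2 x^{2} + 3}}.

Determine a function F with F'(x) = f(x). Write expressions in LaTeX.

Integrate term by term and add the pieces.
Check: d/dx[- \frac{\left(3 x - 5\right) \sqrt{2 x^{2} + 3}}{4 \left(2 x^{2} + 1\right)}] = \frac{- 20 x^{3} + 6 x^{2} - 50 x - 9}{16 x^{4} \sqrt{2 x^{2} + 3} + 16 x^{2} \sqrt{2 x^{2} + 3} + 4 \sqrt{2 x^{2} + 3}}, which equals f(x).

An antiderivative is F(x) = - \frac{\left(3 x - 5\right) \sqrt{2 x^{2} + 3}}{4 \left(2 x^{2} + 1\right)}.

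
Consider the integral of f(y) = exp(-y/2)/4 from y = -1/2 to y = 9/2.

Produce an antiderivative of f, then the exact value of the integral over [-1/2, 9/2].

Antiderivative: F(y) = -exp(-y/2)/2; value = -exp(-9/4)/2 + exp(1/4)/2

Since d/dy undoes antidifferentiation here, F'(y) = f(y) is required of F(y).
F(y) = -exp(-y/2)/2 is an antiderivative of f.
Check: d/dy[-exp(-y/2)/2] = exp(-y/2)/4 = f(y).
F(9/2) = -exp(-9/4)/2; F(-1/2) = -exp(1/4)/2.
Integral = F(9/2) - F(-1/2) = -exp(-9/4)/2 + exp(1/4)/2.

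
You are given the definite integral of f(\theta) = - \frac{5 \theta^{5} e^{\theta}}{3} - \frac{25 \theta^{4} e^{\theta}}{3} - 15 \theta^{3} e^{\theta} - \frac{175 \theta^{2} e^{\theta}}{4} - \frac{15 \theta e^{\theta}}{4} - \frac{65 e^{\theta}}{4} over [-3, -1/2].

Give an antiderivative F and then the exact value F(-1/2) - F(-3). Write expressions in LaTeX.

Recognize the product-rule pattern: f = u'v + uv' with u = - \frac{5 \theta^{5}}{3} - 15 \theta^{3} + \frac{5 \theta^{2}}{4} - \frac{25 \theta}{4} - 10, v = e^{\theta}, so integration by parts undoes it.
F(\theta) = - \frac{5 \left(4 \theta^{5} + 36 \theta^{3} - 3 \theta^{2} + 15 \theta + 24\right) e^{\theta}}{12} is an antiderivative of f.
Check: d/d\theta[- \frac{5 \left(4 \theta^{5} + 36 \theta^{3} - 3 \theta^{2} + 15 \theta + 24\right) e^{\theta}}{12}] = - \frac{5 \theta^{5} e^{\theta}}{3} - \frac{25 \theta^{4} e^{\theta}}{3} - 15 \theta^{3} e^{\theta} - \frac{175 \theta^{2} e^{\theta}}{4} - \frac{15 \theta e^{\theta}}{4} - \frac{65 e^{\theta}}{4} = f(\theta).
F(-1/2) = - \frac{445}{96 e^{\frac{1}{2}}}; F(-3) = \frac{830}{e^{3}}.
Integral = F(-1/2) - F(-3) = - \frac{830}{e^{3}} - \frac{445}{96 e^{\frac{1}{2}}}.

Antiderivative: F(\theta) = - \frac{5 \left(4 \theta^{5} + 36 \theta^{3} - 3 \theta^{2} + 15 \theta + 24\right) e^{\theta}}{12}; value = - \frac{830}{e^{3}} - \frac{445}{96 e^{\frac{1}{2}}}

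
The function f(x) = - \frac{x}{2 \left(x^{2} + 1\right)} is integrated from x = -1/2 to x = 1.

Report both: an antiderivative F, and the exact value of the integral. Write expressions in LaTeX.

f matches the chain-rule pattern g'(h)*h' with inner function h(x) = 4 x^{2} + 4; substituting u = h(x) collapses the integral.
F(x) = - \frac{\log{\left(4 x^{2} + 4 \right)}}{4} is an antiderivative of f.
Check: d/dx[- \frac{\log{\left(4 x^{2} + 4 \right)}}{4}] = - \frac{x}{2 x^{2} + 2}, which equals f(x).
F(1) = - \frac{\log{\left(8 \right)}}{4}; F(-1/2) = - \frac{\log{\left(5 \right)}}{4}.
Integral = F(1) - F(-1/2) = - \frac{\log{\left(8 \right)}}{4} + \frac{\log{\left(5 \right)}}{4}.

Antiderivative: F(x) = - \frac{\log{\left(4 x^{2} + 4 \right)}}{4}; value = - \frac{\log{\left(8 \right)}}{4} + \frac{\log{\left(5 \right)}}{4}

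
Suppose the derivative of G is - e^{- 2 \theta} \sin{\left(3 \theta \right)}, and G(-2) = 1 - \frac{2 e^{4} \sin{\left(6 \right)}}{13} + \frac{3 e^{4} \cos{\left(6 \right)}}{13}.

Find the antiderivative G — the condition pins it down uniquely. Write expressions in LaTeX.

A first test for any G(\theta): its \theta-derivative must equal the given G'(\theta).
A general antiderivative is \frac{2 e^{- 2 \theta} \sin{\left(3 \theta \right)}}{13} + \frac{3 e^{- 2 \theta} \cos{\left(3 \theta \right)}}{13} + C.
The condition gives C = 1 - \frac{2 e^{4} \sin{\left(6 \right)}}{13} + \frac{3 e^{4} \cos{\left(6 \right)}}{13} - (- \frac{2 e^{4} \sin{\left(6 \right)}}{13} + \frac{3 e^{4} \cos{\left(6 \right)}}{13}) = 1.
So G(\theta) = \frac{\left(13 e^{2 \theta} + 2 \sin{\left(3 \theta \right)} + 3 \cos{\left(3 \theta \right)}\right) e^{- 2 \theta}}{13}.
Check: d/d\theta[\frac{\left(13 e^{2 \theta} + 2 \sin{\left(3 \theta \right)} + 3 \cos{\left(3 \theta \right)}\right) e^{- 2 \theta}}{13}] = - e^{- 2 \theta} \sin{\left(3 \theta \right)} = G'(\theta).

G(\theta) = \frac{\left(13 e^{2 \theta} + 2 \sin{\left(3 \theta \right)} + 3 \cos{\left(3 \theta \right)}\right) e^{- 2 \theta}}{13}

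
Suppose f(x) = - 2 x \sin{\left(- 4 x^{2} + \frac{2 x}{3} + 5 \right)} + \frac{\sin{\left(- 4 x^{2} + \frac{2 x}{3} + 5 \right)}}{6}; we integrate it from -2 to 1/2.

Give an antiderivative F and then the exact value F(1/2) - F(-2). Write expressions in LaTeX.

f matches the chain-rule pattern g'(h)*h' with inner function h(x) = - 4 x^{2} + \frac{2 x}{3} + 5; substituting u = h(x) collapses the integral.
F(x) = - \frac{\cos{\left(- 4 x^{2} + \frac{2 x}{3} + 5 \right)}}{4} is an antiderivative of f.
Check: d/dx[- \frac{\cos{\left(- 4 x^{2} + \frac{2 x}{3} + 5 \right)}}{4}] = - 2 x \sin{\left(- 4 x^{2} + \frac{2 x}{3} + 5 \right)} + \frac{\sin{\left(- 4 x^{2} + \frac{2 x}{3} + 5 \right)}}{6} = f(x).
F(1/2) = - \frac{\cos{\left(\frac{13}{3} \right)}}{4}; F(-2) = - \frac{\cos{\left(\frac{37}{3} \right)}}{4}.
Integral = F(1/2) - F(-2) = - \frac{\cos{\left(\frac{13}{3} \right)}}{4} + \frac{\cos{\left(\frac{37}{3} \right)}}{4}.

Antiderivative: F(x) = - \frac{\cos{\left(- 4 x^{2} + \frac{2 x}{3} + 5 \right)}}{4}; value = - \frac{\cos{\left(\frac{13}{3} \right)}}{4} + \frac{\cos{\left(\frac{37}{3} \right)}}{4}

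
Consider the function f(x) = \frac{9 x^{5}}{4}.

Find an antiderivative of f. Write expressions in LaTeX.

Since d/dx undoes antidifferentiation here, F'(x) = f(x) is required of F(x).
Check: d/dx[\frac{3 x^{6}}{8}] = \frac{9 x^{5}}{4} = f(x).

An antiderivative is F(x) = \frac{3 x^{6}}{8}.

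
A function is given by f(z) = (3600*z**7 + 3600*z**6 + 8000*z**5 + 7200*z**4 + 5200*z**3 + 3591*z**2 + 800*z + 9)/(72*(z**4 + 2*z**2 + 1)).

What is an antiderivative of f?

Whatever form F(z) takes, F'(z) = f(z) is non-negotiable.
Check: d/dz[z*(100*z*(-3*z - 2)**2*(z**2 + 1) + 9)/(72*(z**2 + 1))] = (3600*z**7 + 3600*z**6 + 8000*z**5 + 7200*z**4 + 5200*z**3 + 3591*z**2 + 800*z + 9)/(72*z**4 + 144*z**2 + 72), which equals f(z).

An antiderivative is F(z) = z*(100*z*(-3*z - 2)**2*(z**2 + 1) + 9)/(72*(z**2 + 1)).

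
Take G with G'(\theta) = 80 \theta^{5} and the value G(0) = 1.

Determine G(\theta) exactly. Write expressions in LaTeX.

Whatever form G(\theta) takes, its d/d\theta must return the stated G'(\theta).
A general antiderivative is \frac{40 \theta^{6}}{3} + C.
The condition gives C = 1 - (0) = 1.
So G(\theta) = \frac{40 \theta^{6}}{3} + 1.
Check: d/d\theta[\frac{40 \theta^{6}}{3} + 1] = 80 \theta^{5} = G'(\theta).

G(\theta) = \frac{40 \theta^{6}}{3} + 1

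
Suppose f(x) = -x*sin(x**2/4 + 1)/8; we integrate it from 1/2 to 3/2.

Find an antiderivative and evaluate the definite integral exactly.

f matches the chain-rule pattern g'(h)*h' with inner function h(x) = x**2/4 + 1; substituting u = h(x) collapses the integral.
F(x) = cos(x**2/4 + 1)/4 is an antiderivative of f.
Check: d/dx[cos(x**2/4 + 1)/4] = -x*sin(x**2/4 + 1)/8 = f(x).
F(3/2) = cos(25/16)/4; F(1/2) = cos(17/16)/4.
Integral = F(3/2) - F(1/2) = -cos(17/16)/4 + cos(25/16)/4.

Antiderivative: F(x) = cos(x**2/4 + 1)/4; value = -cos(17/16)/4 + cos(25/16)/4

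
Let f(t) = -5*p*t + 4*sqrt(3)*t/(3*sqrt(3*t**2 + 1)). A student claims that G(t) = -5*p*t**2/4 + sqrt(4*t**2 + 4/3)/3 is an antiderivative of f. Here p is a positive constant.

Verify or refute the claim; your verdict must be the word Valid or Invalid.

Invalid: d/dt[G] - f = (15*p*t*sqrt(3*t**2 + 1) - 4*sqrt(3)*t)/(6*sqrt(3*t**2 + 1)), which is not 0.

d/dt[G] = (-15*p*t*sqrt(3*t**2 + 1) + 4*sqrt(3)*t)/(6*sqrt(3*t**2 + 1))
d/dt[G] - f(t) = (15*p*t*sqrt(3*t**2 + 1) - 4*sqrt(3)*t)/(6*sqrt(3*t**2 + 1)) != 0.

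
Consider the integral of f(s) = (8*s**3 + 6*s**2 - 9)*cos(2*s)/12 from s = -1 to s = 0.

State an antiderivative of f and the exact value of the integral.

Antiderivative: F(s) = s**3*sin(2*s)/3 + s**2*sin(2*s)/4 + s**2*cos(2*s)/2 - s*sin(2*s)/2 + s*cos(2*s)/4 - sin(2*s)/2 - cos(2*s)/4; value = -1/4 - sin(2)/12

An antiderivative F(s) passes only if d/ds[F] lands on f(s) exactly.
F(s) = s**3*sin(2*s)/3 + s**2*sin(2*s)/4 + s**2*cos(2*s)/2 - s*sin(2*s)/2 + s*cos(2*s)/4 - sin(2*s)/2 - cos(2*s)/4 is an antiderivative of f.
Check: d/ds[s**3*sin(2*s)/3 + s**2*sin(2*s)/4 + s**2*cos(2*s)/2 - s*sin(2*s)/2 + s*cos(2*s)/4 - sin(2*s)/2 - cos(2*s)/4] = 2*s**3*cos(2*s)/3 + s**2*cos(2*s)/2 - 3*cos(2*s)/4, which equals f(s).
F(0) = -1/4; F(-1) = sin(2)/12.
Integral = F(0) - F(-1) = -1/4 - sin(2)/12.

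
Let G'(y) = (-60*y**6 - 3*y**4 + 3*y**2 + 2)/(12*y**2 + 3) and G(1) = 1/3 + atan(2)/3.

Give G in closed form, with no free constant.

The proposed G(y) is checked by its d/dy: the result must match the given G'(y).
A general antiderivative is -y**5 + y**3/3 + atan(2*y)/3 - 1 + C.
The condition gives C = 1/3 + atan(2)/3 - (-5/3 + atan(2)/3) = 2.
So G(y) = -y**5 + y**3/3 + atan(2*y)/3 + 1.
Check: d/dy[-y**5 + y**3/3 + atan(2*y)/3 + 1] = (-60*y**6 - 3*y**4 + 3*y**2 + 2)/(12*y**2 + 3) = G'(y).

G(y) = -y**5 + y**3/3 + atan(2*y)/3 + 1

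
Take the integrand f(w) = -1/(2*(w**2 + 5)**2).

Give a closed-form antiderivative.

Whatever form F(w) takes, F'(w) = f(w) is non-negotiable.
Check: d/dw[-(sqrt(5)*w**2*atan(sqrt(5)*w/5) + 5*w + 5*sqrt(5)*atan(sqrt(5)*w/5))/(100*(w**2 + 5))] = -1/(2*w**4 + 20*w**2 + 50), which equals f(w).

An antiderivative is F(w) = -(sqrt(5)*w**2*atan(sqrt(5)*w/5) + 5*w + 5*sqrt(5)*atan(sqrt(5)*w/5))/(100*(w**2 + 5)).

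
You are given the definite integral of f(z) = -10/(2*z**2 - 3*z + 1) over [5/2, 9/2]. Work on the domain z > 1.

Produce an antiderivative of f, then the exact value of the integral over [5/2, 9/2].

Antiderivative: F(z) = -10*log(z - 1) + 10*log(z - 1/2); value = -10*log(7/2) - 10*log(2) + 10*log(3/2) + 10*log(4)

The denominator factors as (z - 1)*(2*z - 1); partial fractions split f into directly integrable pieces: 20/(2*z - 1) - 10/(z - 1).
F(z) = -10*log(z - 1) + 10*log(z - 1/2) is an antiderivative of f.
Check: d/dz[-10*log(z - 1) + 10*log(z - 1/2)] = -10/(2*z**2 - 3*z + 1) = f(z).
F(9/2) = -10*log(7/2) + 10*log(4); F(5/2) = -10*log(3/2) + 10*log(2).
Integral = F(9/2) - F(5/2) = -10*log(7/2) - 10*log(2) + 10*log(3/2) + 10*log(4).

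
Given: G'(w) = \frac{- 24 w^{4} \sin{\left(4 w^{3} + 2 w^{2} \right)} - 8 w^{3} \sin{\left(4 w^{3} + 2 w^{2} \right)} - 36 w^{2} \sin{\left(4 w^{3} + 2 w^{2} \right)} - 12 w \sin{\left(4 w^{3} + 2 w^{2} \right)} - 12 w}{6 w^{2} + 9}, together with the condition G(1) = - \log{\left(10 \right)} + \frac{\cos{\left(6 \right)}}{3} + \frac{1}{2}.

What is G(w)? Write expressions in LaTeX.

Whatever form G(w) takes, its d/dw must return the stated G'(w).
A general antiderivative is - \log{\left(4 w^{2} + 6 \right)} + \frac{\cos{\left(4 w^{3} + 2 w^{2} \right)}}{3} + C.
The condition gives C = - \log{\left(10 \right)} + \frac{\cos{\left(6 \right)}}{3} + \frac{1}{2} - (- \log{\left(10 \right)} + \frac{\cos{\left(6 \right)}}{3}) = \frac{1}{2}.
So G(w) = - \log{\left(2 w^{2} + 3 \right)} + \frac{\cos{\left(4 w^{3} + 2 w^{2} \right)}}{3} - \log{\left(2 \right)} + \frac{1}{2}.
Check: d/dw[- \log{\left(2 w^{2} + 3 \right)} + \frac{\cos{\left(4 w^{3} + 2 w^{2} \right)}}{3} - \log{\left(2 \right)} + \frac{1}{2}] = \frac{- 24 w^{4} \sin{\left(4 w^{3} + 2 w^{2} \right)} - 8 w^{3} \sin{\left(4 w^{3} + 2 w^{2} \right)} - 36 w^{2} \sin{\left(4 w^{3} + 2 w^{2} \right)} - 12 w \sin{\left(4 w^{3} + 2 w^{2} \right)} - 12 w}{6 w^{2} + 9} = G'(w).

G(w) = - \log{\left(2 w^{2} + 3 \right)} + \frac{\cos{\left(4 w^{3} + 2 w^{2} \right)}}{3} - \log{\left(2 \right)} + \frac{1}{2}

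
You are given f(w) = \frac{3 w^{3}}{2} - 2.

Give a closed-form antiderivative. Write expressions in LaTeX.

Since d/dw undoes antidifferentiation here, F'(w) = f(w) is required of F(w).
Check: d/dw[\frac{w \left(3 w^{3} - 16\right)}{8}] = \frac{3 w^{3}}{2} - 2 = f(w).

An antiderivative is F(w) = \frac{w \left(3 w^{3} - 16\right)}{8}.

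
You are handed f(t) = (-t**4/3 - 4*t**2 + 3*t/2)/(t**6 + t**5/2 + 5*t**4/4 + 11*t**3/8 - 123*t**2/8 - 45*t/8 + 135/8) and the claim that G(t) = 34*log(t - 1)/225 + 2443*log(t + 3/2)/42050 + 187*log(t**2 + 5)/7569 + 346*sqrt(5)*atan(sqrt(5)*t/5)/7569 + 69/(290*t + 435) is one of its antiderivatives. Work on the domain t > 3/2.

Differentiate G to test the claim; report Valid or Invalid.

Invalid: d/dt[G] - f = 15/(58*t - 87), which is not 0.

d/dt[G] = (90*t**4 + 199*t**3 + 681*t**2 + 327*t + 675)/(348*t**5 + 696*t**4 + 1479*t**3 + 2697*t**2 - 1305*t - 3915)
d/dt[G] - f(t) = 15/(58*t - 87) != 0.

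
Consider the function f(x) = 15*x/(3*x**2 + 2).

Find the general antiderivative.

The substitution u = 3*x**2/2 + 1 works: f is exactly (dF/du)*(du/dx) for that inner function.
Check: d/dx[5*log(3*x**2/2 + 1)/2] = 15*x/(3*x**2 + 2) = f(x).

F(x) = 5*log(3*x**2/2 + 1)/2 + C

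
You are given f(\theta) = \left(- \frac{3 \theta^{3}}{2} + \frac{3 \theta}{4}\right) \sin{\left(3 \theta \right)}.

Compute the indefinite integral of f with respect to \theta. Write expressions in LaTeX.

F(\theta) = \frac{18 \theta^{3} \cos{\left(3 \theta \right)} - 18 \theta^{2} \sin{\left(3 \theta \right)} - 21 \theta \cos{\left(3 \theta \right)} + 7 \sin{\left(3 \theta \right)}}{36} + C

An antiderivative F(\theta) passes only if d/d\theta[F] lands on f(\theta) exactly.
Check: d/d\theta[\frac{18 \theta^{3} \cos{\left(3 \theta \right)} - 18 \theta^{2} \sin{\left(3 \theta \right)} - 21 \theta \cos{\left(3 \theta \right)} + 7 \sin{\left(3 \theta \right)}}{36}] = - \frac{3 \theta^{3} \sin{\left(3 \theta \right)}}{2} + \frac{3 \theta \sin{\left(3 \theta \right)}}{4}, which equals f(\theta).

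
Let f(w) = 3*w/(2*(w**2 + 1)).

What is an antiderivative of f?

The substitution u = w**2 + 1 works: f is exactly (dF/du)*(du/dw) for that inner function.
Check: d/dw[3*log(w**2 + 1)/4] = 3*w/(2*w**2 + 2), which equals f(w).

An antiderivative is F(w) = 3*log(w**2 + 1)/4.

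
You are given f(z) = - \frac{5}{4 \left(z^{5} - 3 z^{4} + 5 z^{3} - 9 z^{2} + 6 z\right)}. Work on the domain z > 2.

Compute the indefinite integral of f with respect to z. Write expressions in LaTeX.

Factor the denominator (4 z \left(z - 2\right) \left(z - 1\right) \left(z^{2} + 3\right)) and decompose: f = - \frac{5 \left(z + 9\right)}{336 \left(z^{2} + 3\right)} + \frac{5}{16 \left(z - 1\right)} - \frac{5}{56 \left(z - 2\right)} - \frac{5}{24 z}; each piece integrates to a log, atan, or power term.
Check: d/dz[\frac{5 \left(- 28 \log{\left(z \right)} - 12 \log{\left(z - 2 \right)} + 42 \log{\left(z - 1 \right)} - \log{\left(z^{2} + 3 \right)} - 6 \sqrt{3} \operatorname{atan}{\left(\frac{\sqrt{3} z}{3} \right)}\right)}{672}] = - \frac{5}{4 z^{5} - 12 z^{4} + 20 z^{3} - 36 z^{2} + 24 z}, which equals f(z).

F(z) = \frac{5 \left(- 28 \log{\left(z \right)} - 12 \log{\left(z - 2 \right)} + 42 \log{\left(z - 1 \right)} - \log{\left(z^{2} + 3 \right)} - 6 \sqrt{3} \operatorname{atan}{\left(\frac{\sqrt{3} z}{3} \right)}\right)}{672} + C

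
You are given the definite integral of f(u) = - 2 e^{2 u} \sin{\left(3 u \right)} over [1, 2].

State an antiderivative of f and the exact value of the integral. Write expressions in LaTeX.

Any candidate F(u) must reproduce f(u) exactly when differentiated.
F(u) = \frac{2 \left(- 2 \sin{\left(3 u \right)} + 3 \cos{\left(3 u \right)}\right) e^{2 u}}{13} is an antiderivative of f.
Check: d/du[\frac{2 \left(- 2 \sin{\left(3 u \right)} + 3 \cos{\left(3 u \right)}\right) e^{2 u}}{13}] = - 2 e^{2 u} \sin{\left(3 u \right)} = f(u).
F(2) = - \frac{4 e^{4} \sin{\left(6 \right)}}{13} + \frac{6 e^{4} \cos{\left(6 \right)}}{13}; F(1) = \frac{6 e^{2} \cos{\left(3 \right)}}{13} - \frac{4 e^{2} \sin{\left(3 \right)}}{13}.
Integral = F(2) - F(1) = \frac{4 e^{2} \sin{\left(3 \right)}}{13} - \frac{6 e^{2} \cos{\left(3 \right)}}{13} - \frac{4 e^{4} \sin{\left(6 \right)}}{13} + \frac{6 e^{4} \cos{\left(6 \right)}}{13}.

Antiderivative: F(u) = \frac{2 \left(- 2 \sin{\left(3 u \right)} + 3 \cos{\left(3 u \right)}\right) e^{2 u}}{13}; value = \frac{4 e^{2} \sin{\left(3 \right)}}{13} - \frac{6 e^{2} \cos{\left(3 \right)}}{13} - \frac{4 e^{4} \sin{\left(6 \right)}}{13} + \frac{6 e^{4} \cos{\left(6 \right)}}{13}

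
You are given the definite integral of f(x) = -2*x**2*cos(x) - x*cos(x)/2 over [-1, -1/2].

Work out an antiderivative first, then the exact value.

Antiderivative: F(x) = -2*x**2*sin(x) - x*sin(x)/2 - 4*x*cos(x) + 4*sin(x) - cos(x)/2; value = -7*cos(1)/2 - 15*sin(1/2)/4 + 3*cos(1/2)/2 + 5*sin(1)/2

The integrand splits into summands that can be handled one at a time.
F(x) = -2*x**2*sin(x) - x*sin(x)/2 - 4*x*cos(x) + 4*sin(x) - cos(x)/2 is an antiderivative of f.
Check: d/dx[-2*x**2*sin(x) - x*sin(x)/2 - 4*x*cos(x) + 4*sin(x) - cos(x)/2] = -2*x**2*cos(x) - x*cos(x)/2 = f(x).
F(-1/2) = -15*sin(1/2)/4 + 3*cos(1/2)/2; F(-1) = -5*sin(1)/2 + 7*cos(1)/2.
Integral = F(-1/2) - F(-1) = -7*cos(1)/2 - 15*sin(1/2)/4 + 3*cos(1/2)/2 + 5*sin(1)/2.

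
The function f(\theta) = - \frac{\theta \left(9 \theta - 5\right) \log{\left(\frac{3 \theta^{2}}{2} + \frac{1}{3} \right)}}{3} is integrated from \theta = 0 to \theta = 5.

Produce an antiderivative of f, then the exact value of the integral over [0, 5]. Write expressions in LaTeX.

Recover f(\theta) by differentiating a candidate F(\theta); any mismatch rules it out.
F(\theta) = \frac{- 54 \theta^{3} \log{\left(\frac{3 \theta^{2}}{2} + \frac{1}{3} \right)} + 36 \theta^{3} + 45 \theta^{2} \log{\left(\frac{3 \theta^{2}}{2} + \frac{1}{3} \right)} - 45 \theta^{2} - 24 \theta + 10 \log{\left(\theta^{2} + \frac{2}{9} \right)} + 8 \sqrt{2} \operatorname{atan}{\left(\frac{3 \sqrt{2} \theta}{2} \right)}}{54} is an antiderivative of f.
Check: d/d\theta[\frac{- 54 \theta^{3} \log{\left(\frac{3 \theta^{2}}{2} + \frac{1}{3} \right)} + 36 \theta^{3} + 45 \theta^{2} \log{\left(\frac{3 \theta^{2}}{2} + \frac{1}{3} \right)} - 45 \theta^{2} - 24 \theta + 10 \log{\left(\theta^{2} + \frac{2}{9} \right)} + 8 \sqrt{2} \operatorname{atan}{\left(\frac{3 \sqrt{2} \theta}{2} \right)}}{54}] = - 3 \theta^{2} \log{\left(9 \theta^{2} + 2 \right)} + 3 \theta^{2} \log{\left(6 \right)} + \frac{5 \theta \log{\left(9 \theta^{2} + 2 \right)}}{3} - \frac{5 \theta \log{\left(6 \right)}}{3}, which equals f(\theta).
F(5) = - \frac{625 \log{\left(\frac{227}{6} \right)}}{6} + \frac{4 \sqrt{2} \operatorname{atan}{\left(\frac{15 \sqrt{2}}{2} \right)}}{27} + \frac{5 \log{\left(\frac{227}{9} \right)}}{27} + \frac{1085}{18}; F(0) = \frac{5 \log{\left(\frac{2}{9} \right)}}{27}.
Integral = F(5) - F(0) = - \frac{625 \log{\left(\frac{227}{6} \right)}}{6} - \frac{5 \log{\left(\frac{2}{9} \right)}}{27} + \frac{4 \sqrt{2} \operatorname{atan}{\left(\frac{15 \sqrt{2}}{2} \right)}}{27} + \frac{5 \log{\left(\frac{227}{9} \right)}}{27} + \frac{1085}{18}.

Antiderivative: F(\theta) = \frac{- 54 \theta^{3} \log{\left(\frac{3 \theta^{2}}{2} + \frac{1}{3} \right)} + 36 \theta^{3} + 45 \theta^{2} \log{\left(\frac{3 \theta^{2}}{2} + \frac{1}{3} \right)} - 45 \theta^{2} - 24 \theta + 10 \log{\left(\theta^{2} + \frac{2}{9} \right)} + 8 \sqrt{2} \operatorname{atan}{\left(\frac{3 \sqrt{2} \theta}{2} \right)}}{54}; value = - \frac{625 \log{\left(\frac{227}{6} \right)}}{6} - \frac{5 \log{\left(\frac{2}{9} \right)}}{27} + \frac{4 \sqrt{2} \operatorname{atan}{\left(\frac{15 \sqrt{2}}{2} \right)}}{27} + \frac{5 \log{\left(\frac{227}{9} \right)}}{27} + \frac{1085}{18}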